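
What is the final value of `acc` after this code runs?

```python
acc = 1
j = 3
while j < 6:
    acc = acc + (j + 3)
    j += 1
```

22

j=3: acc = 1+6 = 7
j=4: acc = 7+7 = 14
j=5: acc = 14+8 = 22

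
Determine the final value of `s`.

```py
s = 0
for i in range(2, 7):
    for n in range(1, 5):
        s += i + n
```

i=2,n=1: s = 0+3 = 3
i=2,n=2: s = 3+4 = 7
i=2,n=3: s = 7+5 = 12
i=2,n=4: s = 12+6 = 18
i=3,n=1: s = 18+4 = 22
i=3,n=2: s = 22+5 = 27
i=3,n=3: s = 27+6 = 33
i=3,n=4: s = 33+7 = 40
i=4,n=1: s = 40+5 = 45
i=4,n=2: s = 45+6 = 51
i=4,n=3: s = 51+7 = 58
i=4,n=4: s = 58+8 = 66
i=5,n=1: s = 66+6 = 72
i=5,n=2: s = 72+7 = 79
i=5,n=3: s = 79+8 = 87
i=5,n=4: s = 87+9 = 96
i=6,n=1: s = 96+7 = 103
i=6,n=2: s = 103+8 = 111
i=6,n=3: s = 111+9 = 120
i=6,n=4: s = 120+10 = 130

130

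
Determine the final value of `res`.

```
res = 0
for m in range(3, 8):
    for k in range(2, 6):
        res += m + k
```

170

m=3,k=2: res = 0+5 = 5
m=3,k=3: res = 5+6 = 11
m=3,k=4: res = 11+7 = 18
m=3,k=5: res = 18+8 = 26
m=4,k=2: res = 26+6 = 32
m=4,k=3: res = 32+7 = 39
m=4,k=4: res = 39+8 = 47
m=4,k=5: res = 47+9 = 56
m=5,k=2: res = 56+7 = 63
m=5,k=3: res = 63+8 = 71
m=5,k=4: res = 71+9 = 80
m=5,k=5: res = 80+10 = 90
m=6,k=2: res = 90+8 = 98
m=6,k=3: res = 98+9 = 107
m=6,k=4: res = 107+10 = 117
m=6,k=5: res = 117+11 = 128
m=7,k=2: res = 128+9 = 137
m=7,k=3: res = 137+10 = 147
m=7,k=4: res = 147+11 = 158
m=7,k=5: res = 158+12 = 170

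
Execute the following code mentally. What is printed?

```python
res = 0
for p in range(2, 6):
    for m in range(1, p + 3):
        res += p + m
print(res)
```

p=2,m=1: res = 0+3 = 3
p=2,m=2: res = 3+4 = 7
p=2,m=3: res = 7+5 = 12
p=2,m=4: res = 12+6 = 18
p=3,m=1: res = 18+4 = 22
p=3,m=2: res = 22+5 = 27
p=3,m=3: res = 27+6 = 33
p=3,m=4: res = 33+7 = 40
p=3,m=5: res = 40+8 = 48
p=4,m=1: res = 48+5 = 53
p=4,m=2: res = 53+6 = 59
p=4,m=3: res = 59+7 = 66
p=4,m=4: res = 66+8 = 74
p=4,m=5: res = 74+9 = 83
p=4,m=6: res = 83+10 = 93
p=5,m=1: res = 93+6 = 99
p=5,m=2: res = 99+7 = 106
p=5,m=3: res = 106+8 = 114
p=5,m=4: res = 114+9 = 123
p=5,m=5: res = 123+10 = 133
p=5,m=6: res = 133+11 = 144
p=5,m=7: res = 144+12 = 156

156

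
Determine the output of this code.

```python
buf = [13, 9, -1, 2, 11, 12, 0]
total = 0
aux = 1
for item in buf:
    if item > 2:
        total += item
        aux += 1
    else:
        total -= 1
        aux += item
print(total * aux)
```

item=13: >2, total = 0+13 = 13; aux=2
item=9: >2, total = 13+9 = 22; aux=3
item=-1: not >2, total = 22-1 = 21; aux=2
item=2: not >2, total = 21-1 = 20; aux=4
item=11: >2, total = 20+11 = 31; aux=5
item=12: >2, total = 31+12 = 43; aux=6
item=0: not >2, total = 43-1 = 42; aux=6
total*aux = 42*6 = 252

252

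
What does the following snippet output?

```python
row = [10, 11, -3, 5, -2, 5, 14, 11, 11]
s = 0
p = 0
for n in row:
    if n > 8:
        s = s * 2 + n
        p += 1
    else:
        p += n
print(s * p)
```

3370

n=10: >8, s = 0*2+10 = 10; p=1
n=11: >8, s = 10*2+11 = 31; p=2
n=-3: not >8; p=-1
n=5: not >8; p=4
n=-2: not >8; p=2
n=5: not >8; p=7
n=14: >8, s = 31*2+14 = 76; p=8
n=11: >8, s = 76*2+11 = 163; p=9
n=11: >8, s = 163*2+11 = 337; p=10
s*p = 337*10 = 3370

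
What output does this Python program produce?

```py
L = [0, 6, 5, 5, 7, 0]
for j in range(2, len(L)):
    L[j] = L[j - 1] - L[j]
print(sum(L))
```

j=2: L[2] = 6-5 = 1 → [0, 6, 1, 5, 7, 0]
j=3: L[3] = 1-5 = -4 → [0, 6, 1, -4, 7, 0]
j=4: L[4] = (-4)-7 = -11 → [0, 6, 1, -4, -11, 0]
j=5: L[5] = (-11)-0 = -11 → [0, 6, 1, -4, -11, -11]
sum = -19

-19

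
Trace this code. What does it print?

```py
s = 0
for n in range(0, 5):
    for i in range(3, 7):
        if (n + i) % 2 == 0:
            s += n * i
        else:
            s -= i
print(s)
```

48

n=0,i=3: odd sum, s = 0-3 = -3
n=0,i=4: even sum, s = (-3)+0 = -3
n=0,i=5: odd sum, s = (-3)-5 = -8
n=0,i=6: even sum, s = (-8)+0 = -8
n=1,i=3: even sum, s = (-8)+3 = -5
n=1,i=4: odd sum, s = (-5)-4 = -9
n=1,i=5: even sum, s = (-9)+5 = -4
n=1,i=6: odd sum, s = (-4)-6 = -10
n=2,i=3: odd sum, s = (-10)-3 = -13
n=2,i=4: even sum, s = (-13)+8 = -5
n=2,i=5: odd sum, s = (-5)-5 = -10
n=2,i=6: even sum, s = (-10)+12 = 2
n=3,i=3: even sum, s = 2+9 = 11
n=3,i=4: odd sum, s = 11-4 = 7
n=3,i=5: even sum, s = 7+15 = 22
n=3,i=6: odd sum, s = 22-6 = 16
n=4,i=3: odd sum, s = 16-3 = 13
n=4,i=4: even sum, s = 13+16 = 29
n=4,i=5: odd sum, s = 29-5 = 24
n=4,i=6: even sum, s = 24+24 = 48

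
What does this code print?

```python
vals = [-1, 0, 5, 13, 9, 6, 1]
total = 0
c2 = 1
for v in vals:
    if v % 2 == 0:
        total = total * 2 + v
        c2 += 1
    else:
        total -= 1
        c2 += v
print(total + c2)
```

25

v=-1: not even, total = 0-1 = -1; c2=0
v=0: even, total = (-1)*2+0 = -2; c2=1
v=5: not even, total = (-2)-1 = -3; c2=6
v=13: not even, total = (-3)-1 = -4; c2=19
v=9: not even, total = (-4)-1 = -5; c2=28
v=6: even, total = (-5)*2+6 = -4; c2=29
v=1: not even, total = (-4)-1 = -5; c2=30
total+c2 = (-5)+30 = 25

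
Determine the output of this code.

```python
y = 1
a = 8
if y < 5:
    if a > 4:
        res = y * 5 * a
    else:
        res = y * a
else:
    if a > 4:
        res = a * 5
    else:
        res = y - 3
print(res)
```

40

y=1, a=8
y < 5 is True; a > 4 is True
→ res = y * 5 * a = 40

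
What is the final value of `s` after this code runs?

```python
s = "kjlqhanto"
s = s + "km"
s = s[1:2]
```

'j'

+ 'km' → 'kjlqhantokm'
slice [1:2] → 'j'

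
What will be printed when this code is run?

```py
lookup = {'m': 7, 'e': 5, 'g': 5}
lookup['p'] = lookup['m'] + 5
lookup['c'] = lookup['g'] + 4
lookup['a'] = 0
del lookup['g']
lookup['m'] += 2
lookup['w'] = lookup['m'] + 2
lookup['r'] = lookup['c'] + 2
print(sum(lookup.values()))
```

lookup['p'] = lookup['m']+5 = 12 → {'m': 7, 'e': 5, 'g': 5, 'p': 12}
lookup['c'] = lookup['g']+4 = 9 → {'m': 7, 'e': 5, 'g': 5, 'p': 12, 'c': 9}
lookup['a'] = 0 → {'m': 7, 'e': 5, 'g': 5, 'p': 12, 'c': 9, 'a': 0}
del 'g' → {'m': 7, 'e': 5, 'p': 12, 'c': 9, 'a': 0}
lookup['m'] = 7+2 = 9 → {'m': 9, 'e': 5, 'p': 12, 'c': 9, 'a': 0}
lookup['w'] = lookup['m']+2 = 11 → {'m': 9, 'e': 5, 'p': 12, 'c': 9, 'a': 0, 'w': 11}
lookup['r'] = lookup['c']+2 = 11 → {'m': 9, 'e': 5, 'p': 12, 'c': 9, 'a': 0, 'w': 11, 'r': 11}
sum of values = 57

57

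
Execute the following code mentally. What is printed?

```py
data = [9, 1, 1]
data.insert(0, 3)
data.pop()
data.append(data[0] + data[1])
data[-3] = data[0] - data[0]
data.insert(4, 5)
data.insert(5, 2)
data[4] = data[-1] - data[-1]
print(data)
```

insert 3 at 0 → [3, 9, 1, 1]
pop() removes 1 → [3, 9, 1]
append data[0]+data[1] = 3+9 = 12 → [3, 9, 1, 12]
data[-3] = data[0]-data[0] = 3-3 = 0 → [3, 0, 1, 12]
insert 5 at 4 → [3, 0, 1, 12, 5]
insert 2 at 5 → [3, 0, 1, 12, 5, 2]
data[4] = data[-1]-data[-1] = 2-2 = 0 → [3, 0, 1, 12, 0, 2]

[3, 0, 1, 12, 0, 2]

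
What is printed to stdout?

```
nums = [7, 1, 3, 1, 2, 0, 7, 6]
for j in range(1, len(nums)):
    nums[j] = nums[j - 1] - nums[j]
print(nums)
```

[7, 6, 3, 2, 0, 0, -7, -13]

j=1: nums[1] = 7-1 = 6 → [7, 6, 3, 1, 2, 0, 7, 6]
j=2: nums[2] = 6-3 = 3 → [7, 6, 3, 1, 2, 0, 7, 6]
j=3: nums[3] = 3-1 = 2 → [7, 6, 3, 2, 2, 0, 7, 6]
j=4: nums[4] = 2-2 = 0 → [7, 6, 3, 2, 0, 0, 7, 6]
j=5: nums[5] = 0-0 = 0 → [7, 6, 3, 2, 0, 0, 7, 6]
j=6: nums[6] = 0-7 = -7 → [7, 6, 3, 2, 0, 0, -7, 6]
j=7: nums[7] = (-7)-6 = -13 → [7, 6, 3, 2, 0, 0, -7, -13]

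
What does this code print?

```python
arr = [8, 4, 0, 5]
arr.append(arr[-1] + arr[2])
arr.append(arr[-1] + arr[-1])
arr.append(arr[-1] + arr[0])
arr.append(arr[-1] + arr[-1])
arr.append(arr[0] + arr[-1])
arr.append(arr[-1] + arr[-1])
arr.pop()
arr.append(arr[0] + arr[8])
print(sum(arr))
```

append arr[-1]+arr[2] = 5+0 = 5 → [8, 4, 0, 5, 5]
append arr[-1]+arr[-1] = 5+5 = 10 → [8, 4, 0, 5, 5, 10]
append arr[-1]+arr[0] = 10+8 = 18 → [8, 4, 0, 5, 5, 10, 18]
append arr[-1]+arr[-1] = 18+18 = 36 → [8, 4, 0, 5, 5, 10, 18, 36]
append arr[0]+arr[-1] = 8+36 = 44 → [8, 4, 0, 5, 5, 10, 18, 36, 44]
append arr[-1]+arr[-1] = 44+44 = 88 → [8, 4, 0, 5, 5, 10, 18, 36, 44, 88]
pop() removes 88 → [8, 4, 0, 5, 5, 10, 18, 36, 44]
append arr[0]+arr[8] = 8+44 = 52 → [8, 4, 0, 5, 5, 10, 18, 36, 44, 52]
sum = 182

182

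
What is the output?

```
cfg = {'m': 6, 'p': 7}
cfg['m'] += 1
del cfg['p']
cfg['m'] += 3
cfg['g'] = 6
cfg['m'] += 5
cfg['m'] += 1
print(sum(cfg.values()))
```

22

cfg['m'] = 6+1 = 7 → {'m': 7, 'p': 7}
del 'p' → {'m': 7}
cfg['m'] = 7+3 = 10 → {'m': 10}
cfg['g'] = 6 → {'m': 10, 'g': 6}
cfg['m'] = 10+5 = 15 → {'m': 15, 'g': 6}
cfg['m'] = 15+1 = 16 → {'m': 16, 'g': 6}
sum of values = 22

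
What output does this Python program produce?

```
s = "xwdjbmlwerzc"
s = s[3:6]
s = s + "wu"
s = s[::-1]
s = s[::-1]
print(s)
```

jbmwu

slice [3:6] → 'jbm'
+ 'wu' → 'jbmwu'
reverse → 'uwmbj'
reverse → 'jbmwu'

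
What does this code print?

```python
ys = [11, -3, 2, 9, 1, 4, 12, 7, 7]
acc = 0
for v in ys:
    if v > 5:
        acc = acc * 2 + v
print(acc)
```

v=11: >5, acc = 0*2+11 = 11
v=-3: not >5
v=2: not >5
v=9: >5, acc = 11*2+9 = 31
v=1: not >5
v=4: not >5
v=12: >5, acc = 31*2+12 = 74
v=7: >5, acc = 74*2+7 = 155
v=7: >5, acc = 155*2+7 = 317

317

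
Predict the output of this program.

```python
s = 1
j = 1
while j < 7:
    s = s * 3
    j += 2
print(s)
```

27

j=1: s = 1*3 = 3
j=3: s = 3*3 = 9
j=5: s = 9*3 = 27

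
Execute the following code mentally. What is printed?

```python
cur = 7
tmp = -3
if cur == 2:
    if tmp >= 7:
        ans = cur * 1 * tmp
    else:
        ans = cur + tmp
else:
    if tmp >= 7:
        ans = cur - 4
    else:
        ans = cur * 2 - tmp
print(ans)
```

cur=7, tmp=-3
cur == 2 is False; tmp >= 7 is False
→ ans = cur * 2 - tmp = 17

17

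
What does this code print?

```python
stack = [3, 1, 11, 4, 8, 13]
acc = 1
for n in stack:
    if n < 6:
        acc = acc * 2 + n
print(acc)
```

26

n=3: <6, acc = 1*2+3 = 5
n=1: <6, acc = 5*2+1 = 11
n=11: not <6
n=4: <6, acc = 11*2+4 = 26
n=8: not <6
n=13: not <6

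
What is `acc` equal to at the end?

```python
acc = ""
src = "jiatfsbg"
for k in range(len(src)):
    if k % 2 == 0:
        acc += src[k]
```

k=0: add 'j' → 'j'
k=1: skip
k=2: add 'a' → 'ja'
k=3: skip
k=4: add 'f' → 'jaf'
k=5: skip
k=6: add 'b' → 'jafb'
k=7: skip

'jafb'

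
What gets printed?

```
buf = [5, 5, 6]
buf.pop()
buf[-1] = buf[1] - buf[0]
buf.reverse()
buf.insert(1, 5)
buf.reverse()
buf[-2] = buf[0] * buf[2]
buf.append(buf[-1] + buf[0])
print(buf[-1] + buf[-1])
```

10

pop() removes 6 → [5, 5]
buf[-1] = buf[1]-buf[0] = 5-5 = 0 → [5, 0]
reverse → [0, 5]
insert 5 at 1 → [0, 5, 5]
reverse → [5, 5, 0]
buf[-2] = buf[0]*buf[2] = 5*0 = 0 → [5, 0, 0]
append buf[-1]+buf[0] = 0+5 = 5 → [5, 0, 0, 5]
buf[-1]+buf[-1] = 5+5 = 10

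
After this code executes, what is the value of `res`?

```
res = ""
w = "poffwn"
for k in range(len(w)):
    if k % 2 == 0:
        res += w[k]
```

'pfw'

k=0: add 'p' → 'p'
k=1: skip
k=2: add 'f' → 'pf'
k=3: skip
k=4: add 'w' → 'pfw'
k=5: skip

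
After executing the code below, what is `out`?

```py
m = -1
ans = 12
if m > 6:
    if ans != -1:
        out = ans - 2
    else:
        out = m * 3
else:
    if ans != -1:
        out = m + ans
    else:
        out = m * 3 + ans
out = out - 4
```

7

m=-1, ans=12
m > 6 is False; ans != -1 is True
→ out = m + ans = 11
out = 11-4 = 7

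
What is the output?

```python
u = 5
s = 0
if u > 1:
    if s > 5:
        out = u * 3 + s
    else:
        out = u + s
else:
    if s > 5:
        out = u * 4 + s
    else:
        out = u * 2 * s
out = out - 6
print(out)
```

-1

u=5, s=0
u > 1 is True; s > 5 is False
→ out = u + s = 5
out = 5-6 = -1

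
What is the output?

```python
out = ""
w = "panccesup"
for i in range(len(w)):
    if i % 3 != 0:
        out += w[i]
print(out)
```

anceup

i=0: skip
i=1: add 'a' → 'a'
i=2: add 'n' → 'an'
i=3: skip
i=4: add 'c' → 'anc'
i=5: add 'e' → 'ance'
i=6: skip
i=7: add 'u' → 'anceu'
i=8: add 'p' → 'anceup'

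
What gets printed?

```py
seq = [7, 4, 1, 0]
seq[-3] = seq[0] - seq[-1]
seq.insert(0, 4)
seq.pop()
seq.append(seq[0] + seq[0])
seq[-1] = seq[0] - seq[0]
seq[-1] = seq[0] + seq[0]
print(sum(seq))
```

seq[-3] = seq[0]-seq[-1] = 7-0 = 7 → [7, 7, 1, 0]
insert 4 at 0 → [4, 7, 7, 1, 0]
pop() removes 0 → [4, 7, 7, 1]
append seq[0]+seq[0] = 4+4 = 8 → [4, 7, 7, 1, 8]
seq[-1] = seq[0]-seq[0] = 4-4 = 0 → [4, 7, 7, 1, 0]
seq[-1] = seq[0]+seq[0] = 4+4 = 8 → [4, 7, 7, 1, 8]
sum = 27

27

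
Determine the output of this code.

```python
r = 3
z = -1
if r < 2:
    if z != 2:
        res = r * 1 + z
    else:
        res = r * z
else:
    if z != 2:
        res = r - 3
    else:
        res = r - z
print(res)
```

r=3, z=-1
r < 2 is False; z != 2 is True
→ res = r - 3 = 0

0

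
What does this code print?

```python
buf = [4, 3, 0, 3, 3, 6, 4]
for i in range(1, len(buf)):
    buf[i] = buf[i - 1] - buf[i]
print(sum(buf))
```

i=1: buf[1] = 4-3 = 1 → [4, 1, 0, 3, 3, 6, 4]
i=2: buf[2] = 1-0 = 1 → [4, 1, 1, 3, 3, 6, 4]
i=3: buf[3] = 1-3 = -2 → [4, 1, 1, -2, 3, 6, 4]
i=4: buf[4] = (-2)-3 = -5 → [4, 1, 1, -2, -5, 6, 4]
i=5: buf[5] = (-5)-6 = -11 → [4, 1, 1, -2, -5, -11, 4]
i=6: buf[6] = (-11)-4 = -15 → [4, 1, 1, -2, -5, -11, -15]
sum = -27

-27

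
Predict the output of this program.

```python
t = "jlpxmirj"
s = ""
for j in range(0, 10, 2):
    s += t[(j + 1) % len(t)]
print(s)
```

j=0: add t[1]='l' → 'l'
j=2: add t[3]='x' → 'lx'
j=4: add t[5]='i' → 'lxi'
j=6: add t[7]='j' → 'lxij'
j=8: add t[1]='l' → 'lxijl'

lxijl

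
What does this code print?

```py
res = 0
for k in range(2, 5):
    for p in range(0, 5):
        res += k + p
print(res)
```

75

k=2,p=0: res = 0+2 = 2
k=2,p=1: res = 2+3 = 5
k=2,p=2: res = 5+4 = 9
k=2,p=3: res = 9+5 = 14
k=2,p=4: res = 14+6 = 20
k=3,p=0: res = 20+3 = 23
k=3,p=1: res = 23+4 = 27
k=3,p=2: res = 27+5 = 32
k=3,p=3: res = 32+6 = 38
k=3,p=4: res = 38+7 = 45
k=4,p=0: res = 45+4 = 49
k=4,p=1: res = 49+5 = 54
k=4,p=2: res = 54+6 = 60
k=4,p=3: res = 60+7 = 67
k=4,p=4: res = 67+8 = 75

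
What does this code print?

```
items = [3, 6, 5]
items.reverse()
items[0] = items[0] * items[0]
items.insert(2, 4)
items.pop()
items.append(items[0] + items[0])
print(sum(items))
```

85

reverse → [5, 6, 3]
items[0] = items[0]*items[0] = 5*5 = 25 → [25, 6, 3]
insert 4 at 2 → [25, 6, 4, 3]
pop() removes 3 → [25, 6, 4]
append items[0]+items[0] = 25+25 = 50 → [25, 6, 4, 50]
sum = 85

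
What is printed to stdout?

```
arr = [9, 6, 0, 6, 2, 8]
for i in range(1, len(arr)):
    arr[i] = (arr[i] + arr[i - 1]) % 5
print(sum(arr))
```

14

i=1: arr[1] = (6+9)%5 = 0 → [9, 0, 0, 6, 2, 8]
i=2: arr[2] = (0+0)%5 = 0 → [9, 0, 0, 6, 2, 8]
i=3: arr[3] = (6+0)%5 = 1 → [9, 0, 0, 1, 2, 8]
i=4: arr[4] = (2+1)%5 = 3 → [9, 0, 0, 1, 3, 8]
i=5: arr[5] = (8+3)%5 = 1 → [9, 0, 0, 1, 3, 1]
sum = 14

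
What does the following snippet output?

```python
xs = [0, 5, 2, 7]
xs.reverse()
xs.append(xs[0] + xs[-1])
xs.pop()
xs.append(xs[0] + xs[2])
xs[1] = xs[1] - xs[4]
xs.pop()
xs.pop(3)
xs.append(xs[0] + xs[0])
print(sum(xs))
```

reverse → [7, 2, 5, 0]
append xs[0]+xs[-1] = 7+0 = 7 → [7, 2, 5, 0, 7]
pop() removes 7 → [7, 2, 5, 0]
append xs[0]+xs[2] = 7+5 = 12 → [7, 2, 5, 0, 12]
xs[1] = xs[1]-xs[4] = 2-12 = -10 → [7, -10, 5, 0, 12]
pop() removes 12 → [7, -10, 5, 0]
pop(3) removes 0 → [7, -10, 5]
append xs[0]+xs[0] = 7+7 = 14 → [7, -10, 5, 14]
sum = 16

16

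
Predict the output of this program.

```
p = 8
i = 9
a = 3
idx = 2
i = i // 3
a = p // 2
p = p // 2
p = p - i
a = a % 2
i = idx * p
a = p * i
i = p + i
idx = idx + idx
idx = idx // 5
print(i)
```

i = 9//3 = 3
a = 8//2 = 4
p = 8//2 = 4
p = 4-3 = 1
a = 4%2 = 0
i = 2*1 = 2
a = 1*2 = 2
i = 1+2 = 3
idx = 2+2 = 4
idx = 4//5 = 0

3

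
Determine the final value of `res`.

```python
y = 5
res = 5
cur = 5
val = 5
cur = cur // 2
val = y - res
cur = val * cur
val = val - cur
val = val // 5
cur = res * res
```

5

cur = 5//2 = 2
val = 5-5 = 0
cur = 0*2 = 0
val = 0-0 = 0
val = 0//5 = 0
cur = 5*5 = 25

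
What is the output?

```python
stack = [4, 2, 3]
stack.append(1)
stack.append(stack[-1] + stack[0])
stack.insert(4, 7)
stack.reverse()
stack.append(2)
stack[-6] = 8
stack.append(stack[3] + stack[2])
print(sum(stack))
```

29

append 1 → [4, 2, 3, 1]
append stack[-1]+stack[0] = 1+4 = 5 → [4, 2, 3, 1, 5]
insert 7 at 4 → [4, 2, 3, 1, 7, 5]
reverse → [5, 7, 1, 3, 2, 4]
append 2 → [5, 7, 1, 3, 2, 4, 2]
stack[-6] = 8 → [5, 8, 1, 3, 2, 4, 2]
append stack[3]+stack[2] = 3+1 = 4 → [5, 8, 1, 3, 2, 4, 2, 4]
sum = 29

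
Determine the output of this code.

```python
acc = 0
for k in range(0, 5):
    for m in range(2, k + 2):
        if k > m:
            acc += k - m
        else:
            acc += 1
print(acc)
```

k=1,m=2: not 1>2, acc = 0+1 = 1
k=2,m=2: not 2>2, acc = 1+1 = 2
k=2,m=3: not 2>3, acc = 2+1 = 3
k=3,m=2: 3>2, acc = 3+1 = 4
k=3,m=3: not 3>3, acc = 4+1 = 5
k=3,m=4: not 3>4, acc = 5+1 = 6
k=4,m=2: 4>2, acc = 6+2 = 8
k=4,m=3: 4>3, acc = 8+1 = 9
k=4,m=4: not 4>4, acc = 9+1 = 10
k=4,m=5: not 4>5, acc = 10+1 = 11

11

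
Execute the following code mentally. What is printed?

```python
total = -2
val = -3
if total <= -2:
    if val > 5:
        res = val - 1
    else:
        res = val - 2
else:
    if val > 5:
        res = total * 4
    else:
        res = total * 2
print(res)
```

total=-2, val=-3
total <= -2 is True; val > 5 is False
→ res = val - 2 = -5

-5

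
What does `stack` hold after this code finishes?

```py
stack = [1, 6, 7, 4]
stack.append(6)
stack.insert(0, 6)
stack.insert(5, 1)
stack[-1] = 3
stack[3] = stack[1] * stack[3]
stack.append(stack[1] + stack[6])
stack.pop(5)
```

append 6 → [1, 6, 7, 4, 6]
insert 6 at 0 → [6, 1, 6, 7, 4, 6]
insert 1 at 5 → [6, 1, 6, 7, 4, 1, 6]
stack[-1] = 3 → [6, 1, 6, 7, 4, 1, 3]
stack[3] = stack[1]*stack[3] = 1*7 = 7 → [6, 1, 6, 7, 4, 1, 3]
append stack[1]+stack[6] = 1+3 = 4 → [6, 1, 6, 7, 4, 1, 3, 4]
pop(5) removes 1 → [6, 1, 6, 7, 4, 3, 4]

[6, 1, 6, 7, 4, 3, 4]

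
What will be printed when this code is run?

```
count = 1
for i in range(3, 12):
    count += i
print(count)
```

64

i=3: count = 1+3 = 4
i=4: count = 4+4 = 8
i=5: count = 8+5 = 13
i=6: count = 13+6 = 19
i=7: count = 19+7 = 26
i=8: count = 26+8 = 34
i=9: count = 34+9 = 43
i=10: count = 43+10 = 53
i=11: count = 53+11 = 64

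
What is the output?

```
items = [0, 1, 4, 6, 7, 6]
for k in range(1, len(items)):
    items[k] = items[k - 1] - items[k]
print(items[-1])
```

-24

k=1: items[1] = 0-1 = -1 → [0, -1, 4, 6, 7, 6]
k=2: items[2] = (-1)-4 = -5 → [0, -1, -5, 6, 7, 6]
k=3: items[3] = (-5)-6 = -11 → [0, -1, -5, -11, 7, 6]
k=4: items[4] = (-11)-7 = -18 → [0, -1, -5, -11, -18, 6]
k=5: items[5] = (-18)-6 = -24 → [0, -1, -5, -11, -18, -24]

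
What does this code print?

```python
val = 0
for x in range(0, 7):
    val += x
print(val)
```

x=0: val = 0+0 = 0
x=1: val = 0+1 = 1
x=2: val = 1+2 = 3
x=3: val = 3+3 = 6
x=4: val = 6+4 = 10
x=5: val = 10+5 = 15
x=6: val = 15+6 = 21

21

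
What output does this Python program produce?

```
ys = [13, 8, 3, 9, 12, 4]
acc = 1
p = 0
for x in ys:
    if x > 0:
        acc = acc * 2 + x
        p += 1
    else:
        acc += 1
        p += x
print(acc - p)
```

690

x=13: >0, acc = 1*2+13 = 15; p=1
x=8: >0, acc = 15*2+8 = 38; p=2
x=3: >0, acc = 38*2+3 = 79; p=3
x=9: >0, acc = 79*2+9 = 167; p=4
x=12: >0, acc = 167*2+12 = 346; p=5
x=4: >0, acc = 346*2+4 = 696; p=6
acc-p = 696-6 = 690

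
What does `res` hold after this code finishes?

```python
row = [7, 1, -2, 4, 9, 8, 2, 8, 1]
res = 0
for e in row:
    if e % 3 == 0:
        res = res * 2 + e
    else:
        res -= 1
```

e=7: not %3==0, res = 0-1 = -1
e=1: not %3==0, res = (-1)-1 = -2
e=-2: not %3==0, res = (-2)-1 = -3
e=4: not %3==0, res = (-3)-1 = -4
e=9: %3==0, res = (-4)*2+9 = 1
e=8: not %3==0, res = 1-1 = 0
e=2: not %3==0, res = 0-1 = -1
e=8: not %3==0, res = (-1)-1 = -2
e=1: not %3==0, res = (-2)-1 = -3

-3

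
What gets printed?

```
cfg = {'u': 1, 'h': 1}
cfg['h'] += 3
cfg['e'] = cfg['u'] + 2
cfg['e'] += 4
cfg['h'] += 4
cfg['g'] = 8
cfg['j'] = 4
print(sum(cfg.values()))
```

28

cfg['h'] = 1+3 = 4 → {'u': 1, 'h': 4}
cfg['e'] = cfg['u']+2 = 3 → {'u': 1, 'h': 4, 'e': 3}
cfg['e'] = 3+4 = 7 → {'u': 1, 'h': 4, 'e': 7}
cfg['h'] = 4+4 = 8 → {'u': 1, 'h': 8, 'e': 7}
cfg['g'] = 8 → {'u': 1, 'h': 8, 'e': 7, 'g': 8}
cfg['j'] = 4 → {'u': 1, 'h': 8, 'e': 7, 'g': 8, 'j': 4}
sum of values = 28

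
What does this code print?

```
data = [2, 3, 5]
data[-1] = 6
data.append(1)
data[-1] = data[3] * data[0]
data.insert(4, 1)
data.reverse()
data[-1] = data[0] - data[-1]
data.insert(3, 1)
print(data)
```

data[-1] = 6 → [2, 3, 6]
append 1 → [2, 3, 6, 1]
data[-1] = data[3]*data[0] = 1*2 = 2 → [2, 3, 6, 2]
insert 1 at 4 → [2, 3, 6, 2, 1]
reverse → [1, 2, 6, 3, 2]
data[-1] = data[0]-data[-1] = 1-2 = -1 → [1, 2, 6, 3, -1]
insert 1 at 3 → [1, 2, 6, 1, 3, -1]

[1, 2, 6, 1, 3, -1]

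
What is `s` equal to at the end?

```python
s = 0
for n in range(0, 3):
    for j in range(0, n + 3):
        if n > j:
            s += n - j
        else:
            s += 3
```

n=0,j=0: not 0>0, s = 0+3 = 3
n=0,j=1: not 0>1, s = 3+3 = 6
n=0,j=2: not 0>2, s = 6+3 = 9
n=1,j=0: 1>0, s = 9+1 = 10
n=1,j=1: not 1>1, s = 10+3 = 13
n=1,j=2: not 1>2, s = 13+3 = 16
n=1,j=3: not 1>3, s = 16+3 = 19
n=2,j=0: 2>0, s = 19+2 = 21
n=2,j=1: 2>1, s = 21+1 = 22
n=2,j=2: not 2>2, s = 22+3 = 25
n=2,j=3: not 2>3, s = 25+3 = 28
n=2,j=4: not 2>4, s = 28+3 = 31

31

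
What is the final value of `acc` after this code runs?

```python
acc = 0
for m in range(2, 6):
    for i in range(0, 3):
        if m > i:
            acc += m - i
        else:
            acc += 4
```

34

m=2,i=0: 2>0, acc = 0+2 = 2
m=2,i=1: 2>1, acc = 2+1 = 3
m=2,i=2: not 2>2, acc = 3+4 = 7
m=3,i=0: 3>0, acc = 7+3 = 10
m=3,i=1: 3>1, acc = 10+2 = 12
m=3,i=2: 3>2, acc = 12+1 = 13
m=4,i=0: 4>0, acc = 13+4 = 17
m=4,i=1: 4>1, acc = 17+3 = 20
m=4,i=2: 4>2, acc = 20+2 = 22
m=5,i=0: 5>0, acc = 22+5 = 27
m=5,i=1: 5>1, acc = 27+4 = 31
m=5,i=2: 5>2, acc = 31+3 = 34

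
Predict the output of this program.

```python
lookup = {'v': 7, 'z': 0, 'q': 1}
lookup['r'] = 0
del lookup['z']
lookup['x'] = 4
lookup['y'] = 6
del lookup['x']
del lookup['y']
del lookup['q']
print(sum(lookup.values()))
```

7

lookup['r'] = 0 → {'v': 7, 'z': 0, 'q': 1, 'r': 0}
del 'z' → {'v': 7, 'q': 1, 'r': 0}
lookup['x'] = 4 → {'v': 7, 'q': 1, 'r': 0, 'x': 4}
lookup['y'] = 6 → {'v': 7, 'q': 1, 'r': 0, 'x': 4, 'y': 6}
del 'x' → {'v': 7, 'q': 1, 'r': 0, 'y': 6}
del 'y' → {'v': 7, 'q': 1, 'r': 0}
del 'q' → {'v': 7, 'r': 0}
sum of values = 7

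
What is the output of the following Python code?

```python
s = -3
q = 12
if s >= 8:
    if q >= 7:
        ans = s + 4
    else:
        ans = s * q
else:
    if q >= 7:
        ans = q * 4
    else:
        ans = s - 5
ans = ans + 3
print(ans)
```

s=-3, q=12
s >= 8 is False; q >= 7 is True
→ ans = q * 4 = 48
ans = 48+3 = 51

51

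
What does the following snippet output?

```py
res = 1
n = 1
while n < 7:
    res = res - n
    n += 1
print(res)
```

n=1: res = 1-1 = 0
n=2: res = 0-2 = -2
n=3: res = (-2)-3 = -5
n=4: res = (-5)-4 = -9
n=5: res = (-9)-5 = -14
n=6: res = (-14)-6 = -20

-20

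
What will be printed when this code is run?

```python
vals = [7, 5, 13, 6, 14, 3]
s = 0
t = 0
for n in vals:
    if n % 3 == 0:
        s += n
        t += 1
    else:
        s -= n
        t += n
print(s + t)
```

n=7: not %3==0, s = 0-7 = -7; t=7
n=5: not %3==0, s = (-7)-5 = -12; t=12
n=13: not %3==0, s = (-12)-13 = -25; t=25
n=6: %3==0, s = (-25)+6 = -19; t=26
n=14: not %3==0, s = (-19)-14 = -33; t=40
n=3: %3==0, s = (-33)+3 = -30; t=41
s+t = (-30)+41 = 11

11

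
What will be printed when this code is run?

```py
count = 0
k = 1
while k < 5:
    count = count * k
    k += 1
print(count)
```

k=1: count = 0*1 = 0
k=2: count = 0*2 = 0
k=3: count = 0*3 = 0
k=4: count = 0*4 = 0

0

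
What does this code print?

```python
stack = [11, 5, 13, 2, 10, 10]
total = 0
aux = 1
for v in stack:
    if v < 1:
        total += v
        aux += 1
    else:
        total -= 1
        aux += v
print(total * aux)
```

-312

v=11: not <1, total = 0-1 = -1; aux=12
v=5: not <1, total = (-1)-1 = -2; aux=17
v=13: not <1, total = (-2)-1 = -3; aux=30
v=2: not <1, total = (-3)-1 = -4; aux=32
v=10: not <1, total = (-4)-1 = -5; aux=42
v=10: not <1, total = (-5)-1 = -6; aux=52
total*aux = (-6)*52 = -312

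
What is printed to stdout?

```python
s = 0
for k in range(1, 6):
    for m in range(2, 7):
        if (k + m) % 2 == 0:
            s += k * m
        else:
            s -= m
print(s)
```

k=1,m=2: odd sum, s = 0-2 = -2
k=1,m=3: even sum, s = (-2)+3 = 1
k=1,m=4: odd sum, s = 1-4 = -3
k=1,m=5: even sum, s = (-3)+5 = 2
k=1,m=6: odd sum, s = 2-6 = -4
k=2,m=2: even sum, s = (-4)+4 = 0
k=2,m=3: odd sum, s = 0-3 = -3
k=2,m=4: even sum, s = (-3)+8 = 5
k=2,m=5: odd sum, s = 5-5 = 0
k=2,m=6: even sum, s = 0+12 = 12
k=3,m=2: odd sum, s = 12-2 = 10
k=3,m=3: even sum, s = 10+9 = 19
k=3,m=4: odd sum, s = 19-4 = 15
k=3,m=5: even sum, s = 15+15 = 30
k=3,m=6: odd sum, s = 30-6 = 24
k=4,m=2: even sum, s = 24+8 = 32
k=4,m=3: odd sum, s = 32-3 = 29
k=4,m=4: even sum, s = 29+16 = 45
k=4,m=5: odd sum, s = 45-5 = 40
k=4,m=6: even sum, s = 40+24 = 64
k=5,m=2: odd sum, s = 64-2 = 62
k=5,m=3: even sum, s = 62+15 = 77
k=5,m=4: odd sum, s = 77-4 = 73
k=5,m=5: even sum, s = 73+25 = 98
k=5,m=6: odd sum, s = 98-6 = 92

92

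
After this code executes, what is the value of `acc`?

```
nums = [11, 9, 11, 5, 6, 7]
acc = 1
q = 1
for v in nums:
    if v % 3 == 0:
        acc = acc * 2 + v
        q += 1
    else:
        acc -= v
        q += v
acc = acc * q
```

v=11: not %3==0, acc = 1-11 = -10; q=12
v=9: %3==0, acc = (-10)*2+9 = -11; q=13
v=11: not %3==0, acc = (-11)-11 = -22; q=24
v=5: not %3==0, acc = (-22)-5 = -27; q=29
v=6: %3==0, acc = (-27)*2+6 = -48; q=30
v=7: not %3==0, acc = (-48)-7 = -55; q=37
acc*q = (-55)*37 = -2035

-2035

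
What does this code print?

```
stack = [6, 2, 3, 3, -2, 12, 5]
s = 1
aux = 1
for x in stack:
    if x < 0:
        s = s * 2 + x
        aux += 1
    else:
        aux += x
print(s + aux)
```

33

x=6: not <0; aux=7
x=2: not <0; aux=9
x=3: not <0; aux=12
x=3: not <0; aux=15
x=-2: <0, s = 1*2+(-2) = 0; aux=16
x=12: not <0; aux=28
x=5: not <0; aux=33
s+aux = 0+33 = 33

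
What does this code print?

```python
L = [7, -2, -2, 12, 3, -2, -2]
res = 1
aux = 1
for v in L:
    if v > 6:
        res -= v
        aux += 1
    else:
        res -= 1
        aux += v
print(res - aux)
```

v=7: >6, res = 1-7 = -6; aux=2
v=-2: not >6, res = (-6)-1 = -7; aux=0
v=-2: not >6, res = (-7)-1 = -8; aux=-2
v=12: >6, res = (-8)-12 = -20; aux=-1
v=3: not >6, res = (-20)-1 = -21; aux=2
v=-2: not >6, res = (-21)-1 = -22; aux=0
v=-2: not >6, res = (-22)-1 = -23; aux=-2
res-aux = (-23)-(-2) = -21

-21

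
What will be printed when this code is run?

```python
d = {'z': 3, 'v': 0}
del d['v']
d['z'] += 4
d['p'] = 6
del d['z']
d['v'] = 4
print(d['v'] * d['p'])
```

24

del 'v' → {'z': 3}
d['z'] = 3+4 = 7 → {'z': 7}
d['p'] = 6 → {'z': 7, 'p': 6}
del 'z' → {'p': 6}
d['v'] = 4 → {'p': 6, 'v': 4}
d['v']*d['p'] = 4*6 = 24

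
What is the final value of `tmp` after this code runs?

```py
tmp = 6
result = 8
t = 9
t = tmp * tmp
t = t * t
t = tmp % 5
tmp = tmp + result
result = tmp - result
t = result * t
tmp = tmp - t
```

8

t = 6*6 = 36
t = 36*36 = 1296
t = 6%5 = 1
tmp = 6+8 = 14
result = 14-8 = 6
t = 6*1 = 6
tmp = 14-6 = 8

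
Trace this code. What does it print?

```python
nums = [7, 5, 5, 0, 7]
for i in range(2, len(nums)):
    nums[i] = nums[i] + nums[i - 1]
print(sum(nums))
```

49

i=2: nums[2] = 5+5 = 10 → [7, 5, 10, 0, 7]
i=3: nums[3] = 0+10 = 10 → [7, 5, 10, 10, 7]
i=4: nums[4] = 7+10 = 17 → [7, 5, 10, 10, 17]
sum = 49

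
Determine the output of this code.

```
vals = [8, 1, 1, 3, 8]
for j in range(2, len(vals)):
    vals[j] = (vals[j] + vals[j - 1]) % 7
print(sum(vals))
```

j=2: vals[2] = (1+1)%7 = 2 → [8, 1, 2, 3, 8]
j=3: vals[3] = (3+2)%7 = 5 → [8, 1, 2, 5, 8]
j=4: vals[4] = (8+5)%7 = 6 → [8, 1, 2, 5, 6]
sum = 22

22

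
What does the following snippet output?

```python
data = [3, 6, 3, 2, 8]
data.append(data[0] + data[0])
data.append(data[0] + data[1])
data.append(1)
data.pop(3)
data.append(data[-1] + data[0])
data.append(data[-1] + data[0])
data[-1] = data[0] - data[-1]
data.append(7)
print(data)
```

append data[0]+data[0] = 3+3 = 6 → [3, 6, 3, 2, 8, 6]
append data[0]+data[1] = 3+6 = 9 → [3, 6, 3, 2, 8, 6, 9]
append 1 → [3, 6, 3, 2, 8, 6, 9, 1]
pop(3) removes 2 → [3, 6, 3, 8, 6, 9, 1]
append data[-1]+data[0] = 1+3 = 4 → [3, 6, 3, 8, 6, 9, 1, 4]
append data[-1]+data[0] = 4+3 = 7 → [3, 6, 3, 8, 6, 9, 1, 4, 7]
data[-1] = data[0]-data[-1] = 3-7 = -4 → [3, 6, 3, 8, 6, 9, 1, 4, -4]
append 7 → [3, 6, 3, 8, 6, 9, 1, 4, -4, 7]

[3, 6, 3, 8, 6, 9, 1, 4, -4, 7]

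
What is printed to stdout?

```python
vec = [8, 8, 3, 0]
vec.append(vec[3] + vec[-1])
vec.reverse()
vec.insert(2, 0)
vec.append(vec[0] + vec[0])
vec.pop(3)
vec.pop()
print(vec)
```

append vec[3]+vec[-1] = 0+0 = 0 → [8, 8, 3, 0, 0]
reverse → [0, 0, 3, 8, 8]
insert 0 at 2 → [0, 0, 0, 3, 8, 8]
append vec[0]+vec[0] = 0+0 = 0 → [0, 0, 0, 3, 8, 8, 0]
pop(3) removes 3 → [0, 0, 0, 8, 8, 0]
pop() removes 0 → [0, 0, 0, 8, 8]

[0, 0, 0, 8, 8]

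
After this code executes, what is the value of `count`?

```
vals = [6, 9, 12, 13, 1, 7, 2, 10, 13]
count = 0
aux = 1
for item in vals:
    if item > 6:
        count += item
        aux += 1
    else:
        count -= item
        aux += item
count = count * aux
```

item=6: not >6, count = 0-6 = -6; aux=7
item=9: >6, count = (-6)+9 = 3; aux=8
item=12: >6, count = 3+12 = 15; aux=9
item=13: >6, count = 15+13 = 28; aux=10
item=1: not >6, count = 28-1 = 27; aux=11
item=7: >6, count = 27+7 = 34; aux=12
item=2: not >6, count = 34-2 = 32; aux=14
item=10: >6, count = 32+10 = 42; aux=15
item=13: >6, count = 42+13 = 55; aux=16
count*aux = 55*16 = 880

880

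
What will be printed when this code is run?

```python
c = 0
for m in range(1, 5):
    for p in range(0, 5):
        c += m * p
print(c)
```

100

m=1,p=0: c = 0+0 = 0
m=1,p=1: c = 0+1 = 1
m=1,p=2: c = 1+2 = 3
m=1,p=3: c = 3+3 = 6
m=1,p=4: c = 6+4 = 10
m=2,p=0: c = 10+0 = 10
m=2,p=1: c = 10+2 = 12
m=2,p=2: c = 12+4 = 16
m=2,p=3: c = 16+6 = 22
m=2,p=4: c = 22+8 = 30
m=3,p=0: c = 30+0 = 30
m=3,p=1: c = 30+3 = 33
m=3,p=2: c = 33+6 = 39
m=3,p=3: c = 39+9 = 48
m=3,p=4: c = 48+12 = 60
m=4,p=0: c = 60+0 = 60
m=4,p=1: c = 60+4 = 64
m=4,p=2: c = 64+8 = 72
m=4,p=3: c = 72+12 = 84
m=4,p=4: c = 84+16 = 100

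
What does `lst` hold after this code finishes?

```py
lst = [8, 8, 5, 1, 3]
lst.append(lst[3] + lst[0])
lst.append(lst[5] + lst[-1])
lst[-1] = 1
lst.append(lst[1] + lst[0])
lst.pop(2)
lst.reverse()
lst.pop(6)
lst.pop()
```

append lst[3]+lst[0] = 1+8 = 9 → [8, 8, 5, 1, 3, 9]
append lst[5]+lst[-1] = 9+9 = 18 → [8, 8, 5, 1, 3, 9, 18]
lst[-1] = 1 → [8, 8, 5, 1, 3, 9, 1]
append lst[1]+lst[0] = 8+8 = 16 → [8, 8, 5, 1, 3, 9, 1, 16]
pop(2) removes 5 → [8, 8, 1, 3, 9, 1, 16]
reverse → [16, 1, 9, 3, 1, 8, 8]
pop(6) removes 8 → [16, 1, 9, 3, 1, 8]
pop() removes 8 → [16, 1, 9, 3, 1]

[16, 1, 9, 3, 1]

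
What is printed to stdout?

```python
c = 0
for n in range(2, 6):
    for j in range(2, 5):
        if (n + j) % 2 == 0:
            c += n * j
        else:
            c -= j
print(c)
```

42

n=2,j=2: even sum, c = 0+4 = 4
n=2,j=3: odd sum, c = 4-3 = 1
n=2,j=4: even sum, c = 1+8 = 9
n=3,j=2: odd sum, c = 9-2 = 7
n=3,j=3: even sum, c = 7+9 = 16
n=3,j=4: odd sum, c = 16-4 = 12
n=4,j=2: even sum, c = 12+8 = 20
n=4,j=3: odd sum, c = 20-3 = 17
n=4,j=4: even sum, c = 17+16 = 33
n=5,j=2: odd sum, c = 33-2 = 31
n=5,j=3: even sum, c = 31+15 = 46
n=5,j=4: odd sum, c = 46-4 = 42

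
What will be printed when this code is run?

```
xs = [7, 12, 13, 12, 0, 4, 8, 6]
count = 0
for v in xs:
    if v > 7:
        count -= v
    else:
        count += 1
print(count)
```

-41

v=7: not >7, count = 0+1 = 1
v=12: >7, count = 1-12 = -11
v=13: >7, count = (-11)-13 = -24
v=12: >7, count = (-24)-12 = -36
v=0: not >7, count = (-36)+1 = -35
v=4: not >7, count = (-35)+1 = -34
v=8: >7, count = (-34)-8 = -42
v=6: not >7, count = (-42)+1 = -41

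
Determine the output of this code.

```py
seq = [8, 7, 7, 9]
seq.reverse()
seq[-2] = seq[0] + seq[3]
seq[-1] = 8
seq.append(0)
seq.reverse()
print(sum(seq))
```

reverse → [9, 7, 7, 8]
seq[-2] = seq[0]+seq[3] = 9+8 = 17 → [9, 7, 17, 8]
seq[-1] = 8 → [9, 7, 17, 8]
append 0 → [9, 7, 17, 8, 0]
reverse → [0, 8, 17, 7, 9]
sum = 41

41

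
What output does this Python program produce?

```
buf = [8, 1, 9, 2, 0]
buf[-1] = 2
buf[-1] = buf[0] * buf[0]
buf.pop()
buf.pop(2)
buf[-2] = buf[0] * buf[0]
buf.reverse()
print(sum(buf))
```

74

buf[-1] = 2 → [8, 1, 9, 2, 2]
buf[-1] = buf[0]*buf[0] = 8*8 = 64 → [8, 1, 9, 2, 64]
pop() removes 64 → [8, 1, 9, 2]
pop(2) removes 9 → [8, 1, 2]
buf[-2] = buf[0]*buf[0] = 8*8 = 64 → [8, 64, 2]
reverse → [2, 64, 8]
sum = 74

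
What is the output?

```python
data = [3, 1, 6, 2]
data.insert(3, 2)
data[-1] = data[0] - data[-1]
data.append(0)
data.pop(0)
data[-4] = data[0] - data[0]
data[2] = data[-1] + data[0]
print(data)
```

insert 2 at 3 → [3, 1, 6, 2, 2]
data[-1] = data[0]-data[-1] = 3-2 = 1 → [3, 1, 6, 2, 1]
append 0 → [3, 1, 6, 2, 1, 0]
pop(0) removes 3 → [1, 6, 2, 1, 0]
data[-4] = data[0]-data[0] = 1-1 = 0 → [1, 0, 2, 1, 0]
data[2] = data[-1]+data[0] = 0+1 = 1 → [1, 0, 1, 1, 0]

[1, 0, 1, 1, 0]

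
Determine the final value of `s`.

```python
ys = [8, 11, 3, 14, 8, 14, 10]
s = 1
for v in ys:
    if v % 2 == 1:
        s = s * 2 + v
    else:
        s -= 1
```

v=8: not odd, s = 1-1 = 0
v=11: odd, s = 0*2+11 = 11
v=3: odd, s = 11*2+3 = 25
v=14: not odd, s = 25-1 = 24
v=8: not odd, s = 24-1 = 23
v=14: not odd, s = 23-1 = 22
v=10: not odd, s = 22-1 = 21

21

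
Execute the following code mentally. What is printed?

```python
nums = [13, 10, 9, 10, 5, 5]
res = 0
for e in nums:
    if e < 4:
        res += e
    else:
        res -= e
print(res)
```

e=13: not <4, res = 0-13 = -13
e=10: not <4, res = (-13)-10 = -23
e=9: not <4, res = (-23)-9 = -32
e=10: not <4, res = (-32)-10 = -42
e=5: not <4, res = (-42)-5 = -47
e=5: not <4, res = (-47)-5 = -52

-52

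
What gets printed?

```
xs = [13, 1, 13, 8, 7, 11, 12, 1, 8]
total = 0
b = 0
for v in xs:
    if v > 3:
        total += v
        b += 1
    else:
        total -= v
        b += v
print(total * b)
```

630

v=13: >3, total = 0+13 = 13; b=1
v=1: not >3, total = 13-1 = 12; b=2
v=13: >3, total = 12+13 = 25; b=3
v=8: >3, total = 25+8 = 33; b=4
v=7: >3, total = 33+7 = 40; b=5
v=11: >3, total = 40+11 = 51; b=6
v=12: >3, total = 51+12 = 63; b=7
v=1: not >3, total = 63-1 = 62; b=8
v=8: >3, total = 62+8 = 70; b=9
total*b = 70*9 = 630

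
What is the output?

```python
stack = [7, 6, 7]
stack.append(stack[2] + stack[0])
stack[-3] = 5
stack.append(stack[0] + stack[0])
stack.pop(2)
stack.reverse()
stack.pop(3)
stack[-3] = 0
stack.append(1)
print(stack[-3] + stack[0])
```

14

append stack[2]+stack[0] = 7+7 = 14 → [7, 6, 7, 14]
stack[-3] = 5 → [7, 5, 7, 14]
append stack[0]+stack[0] = 7+7 = 14 → [7, 5, 7, 14, 14]
pop(2) removes 7 → [7, 5, 14, 14]
reverse → [14, 14, 5, 7]
pop(3) removes 7 → [14, 14, 5]
stack[-3] = 0 → [0, 14, 5]
append 1 → [0, 14, 5, 1]
stack[-3]+stack[0] = 14+0 = 14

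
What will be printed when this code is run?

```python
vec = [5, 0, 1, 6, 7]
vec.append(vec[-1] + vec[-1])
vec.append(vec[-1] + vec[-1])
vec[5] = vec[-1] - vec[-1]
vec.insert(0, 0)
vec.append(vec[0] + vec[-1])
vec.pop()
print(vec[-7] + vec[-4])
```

11

append vec[-1]+vec[-1] = 7+7 = 14 → [5, 0, 1, 6, 7, 14]
append vec[-1]+vec[-1] = 14+14 = 28 → [5, 0, 1, 6, 7, 14, 28]
vec[5] = vec[-1]-vec[-1] = 28-28 = 0 → [5, 0, 1, 6, 7, 0, 28]
insert 0 at 0 → [0, 5, 0, 1, 6, 7, 0, 28]
append vec[0]+vec[-1] = 0+28 = 28 → [0, 5, 0, 1, 6, 7, 0, 28, 28]
pop() removes 28 → [0, 5, 0, 1, 6, 7, 0, 28]
vec[-7]+vec[-4] = 5+6 = 11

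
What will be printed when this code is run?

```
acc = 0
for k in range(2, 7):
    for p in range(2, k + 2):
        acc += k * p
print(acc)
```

k=2,p=2: acc = 0+4 = 4
k=2,p=3: acc = 4+6 = 10
k=3,p=2: acc = 10+6 = 16
k=3,p=3: acc = 16+9 = 25
k=3,p=4: acc = 25+12 = 37
k=4,p=2: acc = 37+8 = 45
k=4,p=3: acc = 45+12 = 57
k=4,p=4: acc = 57+16 = 73
k=4,p=5: acc = 73+20 = 93
k=5,p=2: acc = 93+10 = 103
k=5,p=3: acc = 103+15 = 118
k=5,p=4: acc = 118+20 = 138
k=5,p=5: acc = 138+25 = 163
k=5,p=6: acc = 163+30 = 193
k=6,p=2: acc = 193+12 = 205
k=6,p=3: acc = 205+18 = 223
k=6,p=4: acc = 223+24 = 247
k=6,p=5: acc = 247+30 = 277
k=6,p=6: acc = 277+36 = 313
k=6,p=7: acc = 313+42 = 355

355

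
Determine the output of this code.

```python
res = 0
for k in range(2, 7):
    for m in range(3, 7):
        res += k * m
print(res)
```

360

k=2,m=3: res = 0+6 = 6
k=2,m=4: res = 6+8 = 14
k=2,m=5: res = 14+10 = 24
k=2,m=6: res = 24+12 = 36
k=3,m=3: res = 36+9 = 45
k=3,m=4: res = 45+12 = 57
k=3,m=5: res = 57+15 = 72
k=3,m=6: res = 72+18 = 90
k=4,m=3: res = 90+12 = 102
k=4,m=4: res = 102+16 = 118
k=4,m=5: res = 118+20 = 138
k=4,m=6: res = 138+24 = 162
k=5,m=3: res = 162+15 = 177
k=5,m=4: res = 177+20 = 197
k=5,m=5: res = 197+25 = 222
k=5,m=6: res = 222+30 = 252
k=6,m=3: res = 252+18 = 270
k=6,m=4: res = 270+24 = 294
k=6,m=5: res = 294+30 = 324
k=6,m=6: res = 324+36 = 360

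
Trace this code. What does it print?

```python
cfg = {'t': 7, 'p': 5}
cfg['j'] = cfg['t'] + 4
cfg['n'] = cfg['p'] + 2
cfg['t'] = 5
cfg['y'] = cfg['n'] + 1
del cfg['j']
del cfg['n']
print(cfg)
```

cfg['j'] = cfg['t']+4 = 11 → {'t': 7, 'p': 5, 'j': 11}
cfg['n'] = cfg['p']+2 = 7 → {'t': 7, 'p': 5, 'j': 11, 'n': 7}
cfg['t'] = 5 → {'t': 5, 'p': 5, 'j': 11, 'n': 7}
cfg['y'] = cfg['n']+1 = 8 → {'t': 5, 'p': 5, 'j': 11, 'n': 7, 'y': 8}
del 'j' → {'t': 5, 'p': 5, 'n': 7, 'y': 8}
del 'n' → {'t': 5, 'p': 5, 'y': 8}

{'t': 5, 'p': 5, 'y': 8}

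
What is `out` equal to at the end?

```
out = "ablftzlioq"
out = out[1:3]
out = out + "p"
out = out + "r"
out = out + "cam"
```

slice [1:3] → 'bl'
+ 'p' → 'blp'
+ 'r' → 'blpr'
+ 'cam' → 'blprcam'

'blprcam'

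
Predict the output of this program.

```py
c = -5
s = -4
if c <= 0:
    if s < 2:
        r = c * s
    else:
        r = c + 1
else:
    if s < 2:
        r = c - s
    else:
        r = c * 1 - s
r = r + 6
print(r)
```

26

c=-5, s=-4
c <= 0 is True; s < 2 is True
→ r = c * s = 20
r = 20+6 = 26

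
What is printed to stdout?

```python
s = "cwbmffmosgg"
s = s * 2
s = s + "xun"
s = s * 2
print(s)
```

cwbmffmosggcwbmffmosggxuncwbmffmosggcwbmffmosggxun

repeat ×2 → 'cwbmffmosggcwbmffmosgg'
+ 'xun' → 'cwbmffmosggcwbmffmosggxun'
repeat ×2 → 'cwbmffmosggcwbmffmosggxuncwbmffmosggcwbmffmosggxun'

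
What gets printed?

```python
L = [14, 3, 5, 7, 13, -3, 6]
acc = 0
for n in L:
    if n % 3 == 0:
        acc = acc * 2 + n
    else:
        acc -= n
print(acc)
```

n=14: not %3==0, acc = 0-14 = -14
n=3: %3==0, acc = (-14)*2+3 = -25
n=5: not %3==0, acc = (-25)-5 = -30
n=7: not %3==0, acc = (-30)-7 = -37
n=13: not %3==0, acc = (-37)-13 = -50
n=-3: %3==0, acc = (-50)*2+(-3) = -103
n=6: %3==0, acc = (-103)*2+6 = -200

-200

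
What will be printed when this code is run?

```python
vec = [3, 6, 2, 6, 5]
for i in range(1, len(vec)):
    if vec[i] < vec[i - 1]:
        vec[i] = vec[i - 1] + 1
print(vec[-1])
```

i=1: 6>=3, unchanged → [3, 6, 2, 6, 5]
i=2: 2<6, vec[2] = 6+1 = 7 → [3, 6, 7, 6, 5]
i=3: 6<7, vec[3] = 7+1 = 8 → [3, 6, 7, 8, 5]
i=4: 5<8, vec[4] = 8+1 = 9 → [3, 6, 7, 8, 9]

9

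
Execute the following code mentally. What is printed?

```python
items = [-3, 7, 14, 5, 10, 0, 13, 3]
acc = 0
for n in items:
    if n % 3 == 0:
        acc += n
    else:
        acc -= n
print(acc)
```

-49

n=-3: %3==0, acc = 0+(-3) = -3
n=7: not %3==0, acc = (-3)-7 = -10
n=14: not %3==0, acc = (-10)-14 = -24
n=5: not %3==0, acc = (-24)-5 = -29
n=10: not %3==0, acc = (-29)-10 = -39
n=0: %3==0, acc = (-39)+0 = -39
n=13: not %3==0, acc = (-39)-13 = -52
n=3: %3==0, acc = (-52)+3 = -49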